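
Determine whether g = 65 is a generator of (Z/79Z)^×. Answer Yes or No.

No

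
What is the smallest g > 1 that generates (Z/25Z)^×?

φ(25) = φ(5^2) = 5·(5−1) = 20 = 2^2 · 5.
Test candidates g = 2, 3, … against the prime factors q ∈ {2, 5} of φ(25): g is a generator iff g^(20/q) ≢ 1 for every such q.
g = 2: 2^10 ≡ 24; 2^4 ≡ 16 — none is 1, so 2 is a primitive root.
The smallest primitive root modulo 25 is 2.

2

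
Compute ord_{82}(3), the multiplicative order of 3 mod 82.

8

ord(3) | φ(82) = φ(2)·φ(41) = 1·40 = 40 = 2^3 · 5.
Divisors of 40: 1, 2, 4, 5, 8, 10, 20, 40.
Compute 3^d (mod 82) for the divisors d until we hit 1:
3^1 ≡ 3 (mod 82)
3^2 ≡ 9 (mod 82)
3^4 ≡ 81 (mod 82)
3^5 ≡ 79 (mod 82)
3^8 ≡ 1 (mod 82) ✓
The smallest such exponent is 8, so the order of 3 is 8.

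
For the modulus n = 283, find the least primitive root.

φ(283) = 283 − 1 = 282 = 2 · 3 · 47.
Test candidates g = 2, 3, … against the prime factors q ∈ {2, 3, 47} of φ(283): g is a generator iff g^(282/q) ≢ 1 for every such q.
g = 2: 2^141 ≡ 282; 2^94 ≡ 1 — hits 1, so not a primitive root.
g = 3: 3^141 ≡ 282; 3^94 ≡ 238; 3^6 ≡ 163 — none is 1, so 3 is a primitive root.
So 3 is the smallest generator of (Z/283Z)^×.

3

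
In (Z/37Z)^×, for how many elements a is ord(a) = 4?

2

φ(37) = 37 − 1 = 36 = 2^2 · 3^2.
In a cyclic group of order 36, there are φ(d) elements of order d for each divisor d of 36, and zero for non-divisors.
4 = 2^2 divides 36, and φ(4) = 2.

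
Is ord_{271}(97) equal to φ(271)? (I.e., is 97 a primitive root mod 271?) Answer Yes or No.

Yes

φ(271) = 271 − 1 = 270 = 2 · 3^3 · 5.
97 is a primitive root mod 271 iff 97^(φ(271)/q) ≢ 1 for every prime q | φ(271), i.e. q ∈ {2, 3, 5}.
97^135 ≡ 270 (mod 271)  [q = 2: ≢ 1 ✓]
97^90 ≡ 242 (mod 271)  [q = 3: ≢ 1 ✓]
97^54 ≡ 10 (mod 271)  [q = 5: ≢ 1 ✓]
Every test exponent gives a nontrivial residue, hence 97 generates the full group.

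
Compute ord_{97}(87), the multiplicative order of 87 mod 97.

96

ord(87) | φ(97) = 97 − 1 = 96 = 2^5 · 3.
Divisors of 96: 1, 2, 3, 4, 6, 8, 12, 16, 24, 32, 48, 96.
Compute 87^d (mod 97) for the divisors d until we hit 1:
87^1 ≡ 87
87^2 ≡ 3
87^3 ≡ 67
87^4 ≡ 9
87^6 ≡ 27
87^8 ≡ 81
87^12 ≡ 50
87^16 ≡ 62
87^24 ≡ 75
87^32 ≡ 61
87^48 ≡ 96
87^96 ≡ 1
Hence ord(87) = 96.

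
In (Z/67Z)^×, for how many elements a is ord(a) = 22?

φ(67) = 67 − 1 = 66 = 2 · 3 · 11.
Since (Z/67Z)^× is cyclic of order 66, the number of elements of order d is φ(d) when d | 66 and 0 otherwise.
22 = 2 · 11 divides 66, and φ(22) = 10.

10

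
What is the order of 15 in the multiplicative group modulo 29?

28

By Lagrange's theorem, ord_29(15) divides φ(29) = 29 − 1 = 28 = 2^2 · 7.
Divisors of 28: 1, 2, 4, 7, 14, 28.
Evaluate successive powers at the divisors of 28:
15^1 ≡ 15
15^2 ≡ 22
15^4 ≡ 20
15^7 ≡ 17
15^14 ≡ 28
15^28 ≡ 1
Therefore the multiplicative order of 15 modulo 29 is 28.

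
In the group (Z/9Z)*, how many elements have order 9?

0

φ(9) = φ(3^2) = 3·(3−1) = 6 = 2 · 3.
Since (Z/9Z)^× is cyclic of order 6, the number of elements of order d is φ(d) when d | 6 and 0 otherwise.
9 does not divide 6, so no element of (Z/9Z)^× has order 9.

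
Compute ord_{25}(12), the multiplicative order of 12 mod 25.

20

Since 12 ∈ (Z/25Z)^×, its order divides φ(25) = φ(5^2) = 5·(5−1) = 20 = 2^2 · 5.
Divisors of 20: 1, 2, 4, 5, 10, 20.
Evaluate successive powers at the divisors of 20:
12^1 ≡ 12 (mod 25)
12^2 ≡ 19 (mod 25)
12^4 ≡ 11 (mod 25)
12^5 ≡ 7 (mod 25)
12^10 ≡ 24 (mod 25)
12^20 ≡ 1 (mod 25) ✓
So ord_25(12) = 20.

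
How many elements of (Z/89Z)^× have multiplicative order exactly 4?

2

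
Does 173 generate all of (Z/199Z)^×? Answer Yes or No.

φ(199) = 199 − 1 = 198 = 2 · 3^2 · 11.
An element g generates (Z/199Z)^× iff g^(198/q) ≢ 1 (mod 199) for each prime q ∈ {2, 3, 11}.
173^99 ≡ 198 (mod 199)  [q = 2: ≢ 1 ✓]
173^66 ≡ 92 (mod 199)  [q = 3: ≢ 1 ✓]
173^18 ≡ 139 (mod 199)  [q = 11: ≢ 1 ✓]
Every test exponent gives a nontrivial residue, hence 173 generates the full group.

Yes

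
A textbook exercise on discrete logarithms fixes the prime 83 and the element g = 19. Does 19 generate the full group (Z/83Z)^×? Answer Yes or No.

φ(83) = 83 − 1 = 82 = 2 · 41.
An element g generates (Z/83Z)^× iff g^(82/q) ≢ 1 (mod 83) for each prime q ∈ {2, 41}.
19^41 ≡ 82 (mod 83)  [q = 2: ≢ 1 ✓]
19^2 ≡ 29 (mod 83)  [q = 41: ≢ 1 ✓]
None equal 1, so ord_83(19) = 82: 19 is a primitive root.

Yes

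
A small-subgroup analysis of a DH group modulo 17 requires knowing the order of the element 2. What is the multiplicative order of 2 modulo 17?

The order of 2 must divide φ(17) = 17 − 1 = 16 = 2^4.
Divisors of 16: 1, 2, 4, 8, 16.
Check 2^d mod 17 for each divisor in increasing order:
2^1 ≡ 2 (mod 17)
2^2 ≡ 4 (mod 17)
2^4 ≡ 16 (mod 17)
2^8 ≡ 1 (mod 17) ✓
Therefore the multiplicative order of 2 modulo 17 is 8.

8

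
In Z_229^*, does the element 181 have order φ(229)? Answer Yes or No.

φ(229) = 229 − 1 = 228 = 2^2 · 3 · 19.
181 is a primitive root mod 229 iff 181^(φ(229)/q) ≢ 1 for every prime q | φ(229), i.e. q ∈ {2, 3, 19}.
181^114 ≡ 1 (mod 229)  [q = 2: ≡ 1 ✗]
181^76 ≡ 134 (mod 229)  [q = 3: ≢ 1 ✓]
181^12 ≡ 16 (mod 229)  [q = 19: ≢ 1 ✓]
181^114 ≡ 1 shows ord(181) | 114, strictly less than φ(229); not a primitive root.

No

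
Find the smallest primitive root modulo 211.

2

φ(211) = 211 − 1 = 210 = 2 · 3 · 5 · 7.
g is a primitive root iff g^(210/q) ≢ 1 (mod 211) for each prime q ∈ {2, 3, 5, 7}.
g = 2: 2^105 ≡ 210; 2^70 ≡ 196; 2^42 ≡ 107; 2^30 ≡ 171 — none is 1, so 2 is a primitive root.
So 2 is the smallest generator of (Z/211Z)^×.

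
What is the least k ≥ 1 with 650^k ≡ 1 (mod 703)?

18

Since 650 ∈ (Z/703Z)^×, its order divides φ(703) = φ(19·37) = (19−1)·(37−1) = 18·36 = 648 = 2^3 · 3^4.
Divisors of 648: 1, 2, 3, 4, 6, 8, 9, 12, 18, 24, 27, 36, 54, 72, 81, 108, 162, 216, 324, 648.
Compute 650^d (mod 703) for the divisors d until we hit 1:
650^1 ≡ 650
650^2 ≡ 700
650^3 ≡ 159
650^4 ≡ 9
650^6 ≡ 676
650^8 ≡ 81
650^9 ≡ 628
650^12 ≡ 26
650^18 ≡ 1
Therefore the multiplicative order of 650 modulo 703 is 18.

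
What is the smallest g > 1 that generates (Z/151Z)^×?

6

φ(151) = 151 − 1 = 150 = 2 · 3 · 5^2.
g is a primitive root iff g^(150/q) ≢ 1 (mod 151) for each prime q ∈ {2, 3, 5}.
g = 2: 2^75 ≡ 1 — hits 1, so not a primitive root.
g = 3: 3^75 ≡ 150; 3^50 ≡ 1 — hits 1, so not a primitive root.
g = 4: 4^75 ≡ 1 — hits 1, so not a primitive root.
g = 5: 5^75 ≡ 1 — hits 1, so not a primitive root.
g = 6: 6^75 ≡ 150; 6^50 ≡ 32; 6^30 ≡ 59 — none is 1, so 6 is a primitive root.
Hence the least primitive root of 151 is 6.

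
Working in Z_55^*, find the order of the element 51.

10

Since 51 ∈ (Z/55Z)^×, its order divides φ(55) = φ(5·11) = (5−1)·(11−1) = 4·10 = 40 = 2^3 · 5.
Divisors of 40: 1, 2, 4, 5, 8, 10, 20, 40.
Check 51^d mod 55 for each divisor in increasing order:
51^1 ≡ 51 (mod 55)
51^2 ≡ 16 (mod 55)
51^4 ≡ 36 (mod 55)
51^5 ≡ 21 (mod 55)
51^8 ≡ 31 (mod 55)
51^10 ≡ 1 (mod 55) ✓
The smallest such exponent is 10, so the order of 51 is 10.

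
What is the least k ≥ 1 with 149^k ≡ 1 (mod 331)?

165

ord(149) | φ(331) = 331 − 1 = 330 = 2 · 3 · 5 · 11.
Divisors of 330: 1, 2, 3, 5, 6, 10, 11, 15, 22, 30, 33, 55, 66, 110, 165, 330.
Check 149^d mod 331 for each divisor in increasing order:
149^1 ≡ 149 (mod 331)
149^2 ≡ 24 (mod 331)
149^3 ≡ 266 (mod 331)
149^5 ≡ 95 (mod 331)
149^6 ≡ 253 (mod 331)
149^10 ≡ 88 (mod 331)
149^11 ≡ 203 (mod 331)
149^15 ≡ 85 (mod 331)
149^22 ≡ 165 (mod 331)
149^30 ≡ 274 (mod 331)
149^33 ≡ 64 (mod 331)
149^55 ≡ 299 (mod 331)
149^66 ≡ 124 (mod 331)
149^110 ≡ 31 (mod 331)
149^165 ≡ 1 (mod 331) ✓
Hence ord(149) = 165.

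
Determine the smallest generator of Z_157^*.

φ(157) = 157 − 1 = 156 = 2^2 · 3 · 13.
g is a primitive root iff g^(156/q) ≢ 1 (mod 157) for each prime q ∈ {2, 3, 13}.
g = 2: 2^78 ≡ 156; 2^52 ≡ 1 — hits 1, so not a primitive root.
g = 3: 3^78 ≡ 1 — hits 1, so not a primitive root.
g = 4: 4^78 ≡ 1 — hits 1, so not a primitive root.
g = 5: 5^78 ≡ 156; 5^52 ≡ 12; 5^12 ≡ 130 — none is 1, so 5 is a primitive root.
So 5 is the smallest generator of (Z/157Z)^×.

5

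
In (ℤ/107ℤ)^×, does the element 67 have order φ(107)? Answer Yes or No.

φ(107) = 107 − 1 = 106 = 2 · 53.
It suffices to check that the order of 67 is not a proper divisor of 106: compute 67^(106/q) for q ∈ {2, 53}.
67^53 ≡ 106 (mod 107)  [q = 2: ≢ 1 ✓]
67^2 ≡ 102 (mod 107)  [q = 53: ≢ 1 ✓]
Every test exponent gives a nontrivial residue, hence 67 generates the full group.

Yes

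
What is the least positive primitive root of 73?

5

φ(73) = 73 − 1 = 72 = 2^3 · 3^2.
Test candidates g = 2, 3, … against the prime factors q ∈ {2, 3} of φ(73): g is a generator iff g^(72/q) ≢ 1 for every such q.
g = 2: 2^36 ≡ 1 — hits 1, so not a primitive root.
g = 3: 3^36 ≡ 1 — hits 1, so not a primitive root.
g = 4: 4^36 ≡ 1 — hits 1, so not a primitive root.
g = 5: 5^36 ≡ 72; 5^24 ≡ 8 — none is 1, so 5 is a primitive root.
So 5 is the smallest generator of (Z/73Z)^×.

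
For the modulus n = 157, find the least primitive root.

5

φ(157) = 157 − 1 = 156 = 2^2 · 3 · 13.
g is a primitive root iff g^(156/q) ≢ 1 (mod 157) for each prime q ∈ {2, 3, 13}.
g = 2: 2^78 ≡ 156; 2^52 ≡ 1 — hits 1, so not a primitive root.
g = 3: 3^78 ≡ 1 — hits 1, so not a primitive root.
g = 4: 4^78 ≡ 1 — hits 1, so not a primitive root.
g = 5: 5^78 ≡ 156; 5^52 ≡ 12; 5^12 ≡ 130 — none is 1, so 5 is a primitive root.
The smallest primitive root modulo 157 is 5.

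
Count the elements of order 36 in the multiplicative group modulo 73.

φ(73) = 73 − 1 = 72 = 2^3 · 3^2.
(Z/73Z)^× is cyclic (|G| = 72); a cyclic group of order m has exactly φ(d) elements of each order d | m, and none otherwise.
36 = 2^2 · 3^2 divides 72, and φ(36) = 12.

12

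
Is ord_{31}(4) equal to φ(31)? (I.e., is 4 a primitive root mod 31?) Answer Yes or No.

φ(31) = 31 − 1 = 30 = 2 · 3 · 5.
Test 4^(30/q) mod 31 for each prime factor q of 30:
4^15 ≡ 1 (mod 31)  [q = 2: ≡ 1 ✗]
4^10 ≡ 1 (mod 31)  [q = 3: ≡ 1 ✗]
4^6 ≡ 4 (mod 31)  [q = 5: ≢ 1 ✓]
4^15 ≡ 1 shows ord(4) | 15, strictly less than φ(31); not a primitive root.

No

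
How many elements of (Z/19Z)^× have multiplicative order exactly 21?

0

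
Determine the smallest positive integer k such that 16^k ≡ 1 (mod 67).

33

By Lagrange's theorem, ord_67(16) divides φ(67) = 67 − 1 = 66 = 2 · 3 · 11.
Divisors of 66: 1, 2, 3, 6, 11, 22, 33, 66.
Test each divisor d:
16^1 ≡ 16 (mod 67)
16^2 ≡ 55 (mod 67)
16^3 ≡ 9 (mod 67)
16^6 ≡ 14 (mod 67)
16^11 ≡ 29 (mod 67)
16^22 ≡ 37 (mod 67)
16^33 ≡ 1 (mod 67) ✓
The smallest such exponent is 33, so the order of 16 is 33.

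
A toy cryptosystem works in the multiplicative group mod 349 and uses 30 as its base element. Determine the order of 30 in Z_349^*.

By Lagrange's theorem, ord_349(30) divides φ(349) = 349 − 1 = 348 = 2^2 · 3 · 29.
Divisors of 348: 1, 2, 3, 4, 6, 12, 29, 58, 87, 116, 174, 348.
Test each divisor d:
30^1 ≡ 30
30^2 ≡ 202
30^3 ≡ 127
30^4 ≡ 320
30^6 ≡ 75
30^12 ≡ 41
30^29 ≡ 189
30^58 ≡ 123
30^87 ≡ 213
30^116 ≡ 122
30^174 ≡ 348
30^348 ≡ 1
So ord_349(30) = 348.

348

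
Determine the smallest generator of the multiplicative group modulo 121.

2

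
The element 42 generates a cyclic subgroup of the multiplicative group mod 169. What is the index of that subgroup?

By Lagrange's theorem, ord_169(42) divides φ(169) = φ(13^2) = 13·(13−1) = 156 = 2^2 · 3 · 13.
Divisors of 156: 1, 2, 3, 4, 6, 12, 13, 26, 39, 52, 78, 156.
Check 42^d mod 169 for each divisor in increasing order:
42^1 ≡ 42 (mod 169)
42^2 ≡ 74 (mod 169)
42^3 ≡ 66 (mod 169)
42^4 ≡ 68 (mod 169)
42^6 ≡ 131 (mod 169)
42^12 ≡ 92 (mod 169)
42^13 ≡ 146 (mod 169)
42^26 ≡ 22 (mod 169)
42^39 ≡ 1 (mod 169) ✓
The order of 42 is 39, so the subgroup it generates has 39 elements.
[(Z/169Z)^× : ⟨42⟩] = 156/39 = 4.

4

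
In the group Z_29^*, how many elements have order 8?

φ(29) = 29 − 1 = 28 = 2^2 · 7.
(Z/29Z)^× is cyclic (|G| = 28); a cyclic group of order m has exactly φ(d) elements of each order d | m, and none otherwise.
Since 8 ∤ 28, the count is 0.

0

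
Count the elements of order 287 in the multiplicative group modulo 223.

0

φ(223) = 223 − 1 = 222 = 2 · 3 · 37.
Since (Z/223Z)^× is cyclic of order 222, the number of elements of order d is φ(d) when d | 222 and 0 otherwise.
Here 222 is not a multiple of 287, so there are no elements of order 287.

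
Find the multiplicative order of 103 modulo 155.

Since 103 ∈ (Z/155Z)^×, its order divides φ(155) = φ(5·31) = (5−1)·(31−1) = 4·30 = 120 = 2^3 · 3 · 5.
Divisors of 120: 1, 2, 3, 4, 5, 6, 8, 10, 12, 15, 20, 24, 30, 40, 60, 120.
Evaluate successive powers at the divisors of 120:
103^1 ≡ 103 (mod 155)
103^2 ≡ 69 (mod 155)
103^3 ≡ 132 (mod 155)
103^4 ≡ 111 (mod 155)
103^5 ≡ 118 (mod 155)
103^6 ≡ 64 (mod 155)
103^8 ≡ 76 (mod 155)
103^10 ≡ 129 (mod 155)
103^12 ≡ 66 (mod 155)
103^15 ≡ 32 (mod 155)
103^20 ≡ 56 (mod 155)
103^24 ≡ 16 (mod 155)
103^30 ≡ 94 (mod 155)
103^40 ≡ 36 (mod 155)
103^60 ≡ 1 (mod 155) ✓
Therefore the multiplicative order of 103 modulo 155 is 60.

60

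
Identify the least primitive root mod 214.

5

φ(214) = φ(2)·φ(107) = 1·106 = 106 = 2 · 53.
g is a primitive root iff g^(106/q) ≢ 1 (mod 214) for each prime q ∈ {2, 53}.
g = 2: gcd(2, 214) = 2 > 1, not a unit — skip.
g = 3: 3^53 ≡ 1 — hits 1, so not a primitive root.
g = 4: gcd(4, 214) = 2 > 1, not a unit — skip.
g = 5: 5^53 ≡ 213; 5^2 ≡ 25 — none is 1, so 5 is a primitive root.
The smallest primitive root modulo 214 is 5.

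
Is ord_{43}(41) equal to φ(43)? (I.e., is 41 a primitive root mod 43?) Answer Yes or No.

No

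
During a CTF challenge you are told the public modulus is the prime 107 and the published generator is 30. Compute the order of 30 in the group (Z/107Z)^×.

ord(30) | φ(107) = 107 − 1 = 106 = 2 · 53.
Divisors of 106: 1, 2, 53, 106.
Test each divisor d:
30^1 ≡ 30 (mod 107)
30^2 ≡ 44 (mod 107)
30^53 ≡ 1 (mod 107) ✓
Therefore the multiplicative order of 30 modulo 107 is 53.

53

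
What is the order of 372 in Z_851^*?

396

Since 372 ∈ (Z/851Z)^×, its order divides φ(851) = φ(23·37) = (23−1)·(37−1) = 22·36 = 792 = 2^3 · 3^2 · 11.
Divisors of 792: 1, 2, 3, 4, 6, 8, 9, 11, 12, 18, 22, 24, 33, 36, 44, 66, 72, 88, 99, 132, 198, 264, 396, 792.
Compute 372^d (mod 851) for the divisors d until we hit 1:
372^1 ≡ 372
372^2 ≡ 522
372^3 ≡ 156
372^4 ≡ 164
372^6 ≡ 508
372^8 ≡ 515
372^9 ≡ 105
372^11 ≡ 346
372^12 ≡ 211
372^18 ≡ 813
372^22 ≡ 576
372^24 ≡ 269
372^33 ≡ 162
372^36 ≡ 593
372^44 ≡ 737
372^66 ≡ 714
372^72 ≡ 186
372^88 ≡ 231
372^99 ≡ 783
372^132 ≡ 47
372^198 ≡ 369
372^264 ≡ 507
372^396 ≡ 1
So ord_851(372) = 396.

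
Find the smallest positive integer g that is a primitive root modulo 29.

2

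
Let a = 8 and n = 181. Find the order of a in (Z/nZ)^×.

By Lagrange's theorem, ord_181(8) divides φ(181) = 181 − 1 = 180 = 2^2 · 3^2 · 5.
Divisors of 180: 1, 2, 3, 4, 5, 6, 9, 10, 12, 15, 18, 20, 30, 36, 45, 60, 90, 180.
Check 8^d mod 181 for each divisor in increasing order:
8^1 ≡ 8
8^2 ≡ 64
8^3 ≡ 150
8^4 ≡ 114
8^5 ≡ 7
8^6 ≡ 56
8^9 ≡ 74
8^10 ≡ 49
8^12 ≡ 59
8^15 ≡ 162
8^18 ≡ 46
8^20 ≡ 48
8^30 ≡ 180
8^36 ≡ 125
8^45 ≡ 19
8^60 ≡ 1
The smallest such exponent is 60, so the order of 8 is 60.

60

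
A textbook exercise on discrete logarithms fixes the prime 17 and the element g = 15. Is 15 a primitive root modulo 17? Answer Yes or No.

φ(17) = 17 − 1 = 16 = 2^4.
It suffices to check that the order of 15 is not a proper divisor of 16: compute 15^(16/q) for q ∈ {2}.
15^8 ≡ 1 (mod 17)  [q = 2: ≡ 1 ✗]
15^8 ≡ 1 shows ord(15) | 8, strictly less than φ(17); not a primitive root.

No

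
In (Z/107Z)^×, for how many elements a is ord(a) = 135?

0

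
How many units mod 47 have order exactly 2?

φ(47) = 47 − 1 = 46 = 2 · 23.
Since (Z/47Z)^× is cyclic of order 46, the number of elements of order d is φ(d) when d | 46 and 0 otherwise.
2 | 46, and φ(2) = 2 − 1 = 1.

1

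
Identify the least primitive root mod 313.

φ(313) = 313 − 1 = 312 = 2^3 · 3 · 13.
g is a primitive root iff g^(312/q) ≢ 1 (mod 313) for each prime q ∈ {2, 3, 13}.
g = 2: 2^156 ≡ 1 — hits 1, so not a primitive root.
g = 3: 3^156 ≡ 1 — hits 1, so not a primitive root.
g = 4: 4^156 ≡ 1 — hits 1, so not a primitive root.
g = 5: 5^156 ≡ 312; 5^104 ≡ 1 — hits 1, so not a primitive root.
g = 6: 6^156 ≡ 1 — hits 1, so not a primitive root.
g = 7: 7^156 ≡ 312; 7^104 ≡ 1 — hits 1, so not a primitive root.
g = 8: 8^156 ≡ 1 — hits 1, so not a primitive root.
g = 9: 9^156 ≡ 1 — hits 1, so not a primitive root.
g = 10: 10^156 ≡ 312; 10^104 ≡ 214; 10^24 ≡ 103 — none is 1, so 10 is a primitive root.
Hence the least primitive root of 313 is 10.

10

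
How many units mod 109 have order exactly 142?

0

φ(109) = 109 − 1 = 108 = 2^2 · 3^3.
(Z/109Z)^× is cyclic (|G| = 108); a cyclic group of order m has exactly φ(d) elements of each order d | m, and none otherwise.
Here 108 is not a multiple of 142, so there are no elements of order 142.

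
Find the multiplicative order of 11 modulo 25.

Since 11 ∈ (Z/25Z)^×, its order divides φ(25) = φ(5^2) = 5·(5−1) = 20 = 2^2 · 5.
Divisors of 20: 1, 2, 4, 5, 10, 20.
Check 11^d mod 25 for each divisor in increasing order:
11^1 ≡ 11
11^2 ≡ 21
11^4 ≡ 16
11^5 ≡ 1
The smallest such exponent is 5, so the order of 11 is 5.

5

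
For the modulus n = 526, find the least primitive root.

5

φ(526) = φ(2)·φ(263) = 1·262 = 262 = 2 · 131.
g is a primitive root iff g^(262/q) ≢ 1 (mod 526) for each prime q ∈ {2, 131}.
g = 2: gcd(2, 526) = 2 > 1, not a unit — skip.
g = 3: 3^131 ≡ 1 — hits 1, so not a primitive root.
g = 4: gcd(4, 526) = 2 > 1, not a unit — skip.
g = 5: 5^131 ≡ 525; 5^2 ≡ 25 — none is 1, so 5 is a primitive root.
Hence the least primitive root of 526 is 5.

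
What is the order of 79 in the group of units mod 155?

The order of 79 must divide φ(155) = φ(5·31) = (5−1)·(31−1) = 4·30 = 120 = 2^3 · 3 · 5.
Divisors of 120: 1, 2, 3, 4, 5, 6, 8, 10, 12, 15, 20, 24, 30, 40, 60, 120.
Test each divisor d:
79^1 ≡ 79 (mod 155)
79^2 ≡ 41 (mod 155)
79^3 ≡ 139 (mod 155)
79^4 ≡ 131 (mod 155)
79^5 ≡ 119 (mod 155)
79^6 ≡ 101 (mod 155)
79^8 ≡ 111 (mod 155)
79^10 ≡ 56 (mod 155)
79^12 ≡ 126 (mod 155)
79^15 ≡ 154 (mod 155)
79^20 ≡ 36 (mod 155)
79^24 ≡ 66 (mod 155)
79^30 ≡ 1 (mod 155) ✓
Therefore the multiplicative order of 79 modulo 155 is 30.

30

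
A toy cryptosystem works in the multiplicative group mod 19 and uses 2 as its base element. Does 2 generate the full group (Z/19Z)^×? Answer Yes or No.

φ(19) = 19 − 1 = 18 = 2 · 3^2.
An element g generates (Z/19Z)^× iff g^(18/q) ≢ 1 (mod 19) for each prime q ∈ {2, 3}.
2^9 ≡ 18 (mod 19)  [q = 2: ≢ 1 ✓]
2^6 ≡ 7 (mod 19)  [q = 3: ≢ 1 ✓]
All checks pass, so 2 has order 18 and is a primitive root modulo 19.

Yes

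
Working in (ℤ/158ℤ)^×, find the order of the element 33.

26

By Lagrange's theorem, ord_158(33) divides φ(158) = φ(2)·φ(79) = 1·78 = 78 = 2 · 3 · 13.
Divisors of 78: 1, 2, 3, 6, 13, 26, 39, 78.
Test each divisor d:
33^1 ≡ 33 (mod 158)
33^2 ≡ 141 (mod 158)
33^3 ≡ 71 (mod 158)
33^6 ≡ 143 (mod 158)
33^13 ≡ 157 (mod 158)
33^26 ≡ 1 (mod 158) ✓
Therefore the multiplicative order of 33 modulo 158 is 26.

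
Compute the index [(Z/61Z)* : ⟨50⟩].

15

Since 50 ∈ (Z/61Z)^×, its order divides φ(61) = 61 − 1 = 60 = 2^2 · 3 · 5.
Divisors of 60: 1, 2, 3, 4, 5, 6, 10, 12, 15, 20, 30, 60.
Evaluate successive powers at the divisors of 60:
50^1 ≡ 50
50^2 ≡ 60
50^3 ≡ 11
50^4 ≡ 1
Thus |⟨50⟩| = ord(50) = 4.
The index is φ(61) / ord(50) = 60 / 4 = 15.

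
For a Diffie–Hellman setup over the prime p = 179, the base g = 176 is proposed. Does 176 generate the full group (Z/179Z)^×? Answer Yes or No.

Yes

φ(179) = 179 − 1 = 178 = 2 · 89.
It suffices to check that the order of 176 is not a proper divisor of 178: compute 176^(178/q) for q ∈ {2, 89}.
176^89 ≡ 178 (mod 179)  [q = 2: ≢ 1 ✓]
176^2 ≡ 9 (mod 179)  [q = 89: ≢ 1 ✓]
All checks pass, so 176 has order 178 and is a primitive root modulo 179.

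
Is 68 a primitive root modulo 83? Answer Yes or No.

No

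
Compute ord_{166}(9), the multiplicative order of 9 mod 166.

41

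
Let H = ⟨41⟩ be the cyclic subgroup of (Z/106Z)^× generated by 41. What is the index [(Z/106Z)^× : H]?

1

Since 41 ∈ (Z/106Z)^×, its order divides φ(106) = φ(2)·φ(53) = 1·52 = 52 = 2^2 · 13.
Divisors of 52: 1, 2, 4, 13, 26, 52.
Compute 41^d (mod 106) for the divisors d until we hit 1:
41^1 ≡ 41 (mod 106)
41^2 ≡ 91 (mod 106)
41^4 ≡ 13 (mod 106)
41^13 ≡ 83 (mod 106)
41^26 ≡ 105 (mod 106)
41^52 ≡ 1 (mod 106) ✓
The order of 41 is 52, so the subgroup it generates has 52 elements.
[(Z/106Z)^× : ⟨41⟩] = 52/52 = 1.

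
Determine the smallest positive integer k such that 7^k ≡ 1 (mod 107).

106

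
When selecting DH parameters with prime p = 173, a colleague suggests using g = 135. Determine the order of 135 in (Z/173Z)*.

43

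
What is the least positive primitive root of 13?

φ(13) = 13 − 1 = 12 = 2^2 · 3.
g is a primitive root iff g^(12/q) ≢ 1 (mod 13) for each prime q ∈ {2, 3}.
g = 2: 2^6 ≡ 12; 2^4 ≡ 3 — none is 1, so 2 is a primitive root.
The smallest primitive root modulo 13 is 2.

2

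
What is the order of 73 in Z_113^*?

By Lagrange's theorem, ord_113(73) divides φ(113) = 113 − 1 = 112 = 2^4 · 7.
Divisors of 112: 1, 2, 4, 7, 8, 14, 16, 28, 56, 112.
Evaluate successive powers at the divisors of 112:
73^1 ≡ 73 (mod 113)
73^2 ≡ 18 (mod 113)
73^4 ≡ 98 (mod 113)
73^7 ≡ 65 (mod 113)
73^8 ≡ 112 (mod 113)
73^14 ≡ 44 (mod 113)
73^16 ≡ 1 (mod 113) ✓
So ord_113(73) = 16.

16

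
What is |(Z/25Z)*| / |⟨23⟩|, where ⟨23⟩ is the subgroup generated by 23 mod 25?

1

ord(23) | φ(25) = φ(5^2) = 5·(5−1) = 20 = 2^2 · 5.
Divisors of 20: 1, 2, 4, 5, 10, 20.
Test each divisor d:
23^1 ≡ 23 (mod 25)
23^2 ≡ 4 (mod 25)
23^4 ≡ 16 (mod 25)
23^5 ≡ 18 (mod 25)
23^10 ≡ 24 (mod 25)
23^20 ≡ 1 (mod 25) ✓
The order of 23 is 20, so the subgroup it generates has 20 elements.
[(Z/25Z)^× : ⟨23⟩] = 20/20 = 1.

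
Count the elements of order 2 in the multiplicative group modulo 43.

1

φ(43) = 43 − 1 = 42 = 2 · 3 · 7.
(Z/43Z)^× is cyclic (|G| = 42); a cyclic group of order m has exactly φ(d) elements of each order d | m, and none otherwise.
2 | 42, and φ(2) = 2 − 1 = 1.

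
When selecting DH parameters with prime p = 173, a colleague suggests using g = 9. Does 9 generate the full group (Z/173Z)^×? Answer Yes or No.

φ(173) = 173 − 1 = 172 = 2^2 · 43.
9 is a primitive root mod 173 iff 9^(φ(173)/q) ≢ 1 for every prime q | φ(173), i.e. q ∈ {2, 43}.
9^86 ≡ 1 (mod 173)  [q = 2: ≡ 1 ✗]
9^4 ≡ 160 (mod 173)  [q = 43: ≢ 1 ✓]
9^86 ≡ 1 shows ord(9) | 86, strictly less than φ(173); not a primitive root.

No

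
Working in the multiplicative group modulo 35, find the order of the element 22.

4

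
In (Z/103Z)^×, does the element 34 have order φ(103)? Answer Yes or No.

No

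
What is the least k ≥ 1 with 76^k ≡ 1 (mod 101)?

Since 76 ∈ (Z/101Z)^×, its order divides φ(101) = 101 − 1 = 100 = 2^2 · 5^2.
Divisors of 100: 1, 2, 4, 5, 10, 20, 25, 50, 100.
Compute 76^d (mod 101) for the divisors d until we hit 1:
76^1 ≡ 76
76^2 ≡ 19
76^4 ≡ 58
76^5 ≡ 65
76^10 ≡ 84
76^20 ≡ 87
76^25 ≡ 100
76^50 ≡ 1
Therefore the multiplicative order of 76 modulo 101 is 50.

50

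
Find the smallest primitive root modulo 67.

2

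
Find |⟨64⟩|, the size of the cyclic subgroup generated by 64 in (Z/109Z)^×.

The order of 64 must divide φ(109) = 109 − 1 = 108 = 2^2 · 3^3.
Divisors of 108: 1, 2, 3, 4, 6, 9, 12, 18, 27, 36, 54, 108.
Evaluate successive powers at the divisors of 108:
64^1 ≡ 64
64^2 ≡ 63
64^3 ≡ 108
64^4 ≡ 45
64^6 ≡ 1
Therefore the multiplicative order of 64 modulo 109 is 6.

6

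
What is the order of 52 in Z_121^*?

The order of 52 must divide φ(121) = φ(11^2) = 11·(11−1) = 110 = 2 · 5 · 11.
Divisors of 110: 1, 2, 5, 10, 11, 22, 55, 110.
Compute 52^d (mod 121) for the divisors d until we hit 1:
52^1 ≡ 52 (mod 121)
52^2 ≡ 42 (mod 121)
52^5 ≡ 10 (mod 121)
52^10 ≡ 100 (mod 121)
52^11 ≡ 118 (mod 121)
52^22 ≡ 9 (mod 121)
52^55 ≡ 120 (mod 121)
52^110 ≡ 1 (mod 121) ✓
So ord_121(52) = 110.

110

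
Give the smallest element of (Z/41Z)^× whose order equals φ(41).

6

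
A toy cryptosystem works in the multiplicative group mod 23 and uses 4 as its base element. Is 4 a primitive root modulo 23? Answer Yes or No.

No

φ(23) = 23 − 1 = 22 = 2 · 11.
Test 4^(22/q) mod 23 for each prime factor q of 22:
4^11 ≡ 1 (mod 23)  [q = 2: ≡ 1 ✗]
4^2 ≡ 16 (mod 23)  [q = 11: ≢ 1 ✓]
4^11 ≡ 1 shows ord(4) | 11, strictly less than φ(23); not a primitive root.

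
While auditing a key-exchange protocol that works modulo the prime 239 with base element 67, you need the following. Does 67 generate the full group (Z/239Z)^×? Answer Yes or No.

No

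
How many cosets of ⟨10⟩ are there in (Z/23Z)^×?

1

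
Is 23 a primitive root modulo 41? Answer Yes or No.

No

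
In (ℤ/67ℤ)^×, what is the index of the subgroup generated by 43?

3

The order of 43 must divide φ(67) = 67 − 1 = 66 = 2 · 3 · 11.
Divisors of 66: 1, 2, 3, 6, 11, 22, 33, 66.
Evaluate successive powers at the divisors of 66:
43^1 ≡ 43
43^2 ≡ 40
43^3 ≡ 45
43^6 ≡ 15
43^11 ≡ 66
43^22 ≡ 1
The order of 43 is 22, so the subgroup it generates has 22 elements.
[(Z/67Z)^× : ⟨43⟩] = 66/22 = 3.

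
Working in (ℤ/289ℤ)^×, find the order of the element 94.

Since 94 ∈ (Z/289Z)^×, its order divides φ(289) = φ(17^2) = 17·(17−1) = 272 = 2^4 · 17.
Divisors of 272: 1, 2, 4, 8, 16, 17, 34, 68, 136, 272.
Test each divisor d:
94^1 ≡ 94 (mod 289)
94^2 ≡ 166 (mod 289)
94^4 ≡ 101 (mod 289)
94^8 ≡ 86 (mod 289)
94^16 ≡ 171 (mod 289)
94^17 ≡ 179 (mod 289)
94^34 ≡ 251 (mod 289)
94^68 ≡ 288 (mod 289)
94^136 ≡ 1 (mod 289) ✓
Hence ord(94) = 136.

136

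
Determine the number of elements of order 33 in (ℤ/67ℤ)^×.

φ(67) = 67 − 1 = 66 = 2 · 3 · 11.
Since (Z/67Z)^× is cyclic of order 66, the number of elements of order d is φ(d) when d | 66 and 0 otherwise.
33 = 3 · 11 divides 66, and φ(33) = 20.

20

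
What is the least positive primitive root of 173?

2

φ(173) = 173 − 1 = 172 = 2^2 · 43.
Test candidates g = 2, 3, … against the prime factors q ∈ {2, 43} of φ(173): g is a generator iff g^(172/q) ≢ 1 for every such q.
g = 2: 2^86 ≡ 172; 2^4 ≡ 16 — none is 1, so 2 is a primitive root.
Hence the least primitive root of 173 is 2.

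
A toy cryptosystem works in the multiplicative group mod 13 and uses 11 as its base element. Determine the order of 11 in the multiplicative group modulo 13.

12

ord(11) | φ(13) = 13 − 1 = 12 = 2^2 · 3.
Divisors of 12: 1, 2, 3, 4, 6, 12.
Check 11^d mod 13 for each divisor in increasing order:
11^1 ≡ 11 (mod 13)
11^2 ≡ 4 (mod 13)
11^3 ≡ 5 (mod 13)
11^4 ≡ 3 (mod 13)
11^6 ≡ 12 (mod 13)
11^12 ≡ 1 (mod 13) ✓
Therefore the multiplicative order of 11 modulo 13 is 12.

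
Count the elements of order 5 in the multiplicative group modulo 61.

φ(61) = 61 − 1 = 60 = 2^2 · 3 · 5.
(Z/61Z)^× is cyclic (|G| = 60); a cyclic group of order m has exactly φ(d) elements of each order d | m, and none otherwise.
5 | 60, and φ(5) = 5 − 1 = 4.

4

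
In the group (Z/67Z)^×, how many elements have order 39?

φ(67) = 67 − 1 = 66 = 2 · 3 · 11.
Since (Z/67Z)^× is cyclic of order 66, the number of elements of order d is φ(d) when d | 66 and 0 otherwise.
39 does not divide 66, so no element of (Z/67Z)^× has order 39.

0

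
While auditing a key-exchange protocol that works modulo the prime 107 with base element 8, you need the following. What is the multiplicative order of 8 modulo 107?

106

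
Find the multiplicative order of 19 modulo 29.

28

ord(19) | φ(29) = 29 − 1 = 28 = 2^2 · 7.
Divisors of 28: 1, 2, 4, 7, 14, 28.
Check 19^d mod 29 for each divisor in increasing order:
19^1 ≡ 19 (mod 29)
19^2 ≡ 13 (mod 29)
19^4 ≡ 24 (mod 29)
19^7 ≡ 12 (mod 29)
19^14 ≡ 28 (mod 29)
19^28 ≡ 1 (mod 29) ✓
Therefore the multiplicative order of 19 modulo 29 is 28.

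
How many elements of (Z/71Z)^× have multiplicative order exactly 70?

24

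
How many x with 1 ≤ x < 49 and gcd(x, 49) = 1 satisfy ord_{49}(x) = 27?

φ(49) = φ(7^2) = 7·(7−1) = 42 = 2 · 3 · 7.
In a cyclic group of order 42, there are φ(d) elements of order d for each divisor d of 42, and zero for non-divisors.
Since 27 ∤ 42, the count is 0.

0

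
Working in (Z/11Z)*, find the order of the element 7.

10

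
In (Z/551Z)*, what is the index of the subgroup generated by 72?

2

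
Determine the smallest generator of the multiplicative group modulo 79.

φ(79) = 79 − 1 = 78 = 2 · 3 · 13.
Test candidates g = 2, 3, … against the prime factors q ∈ {2, 3, 13} of φ(79): g is a generator iff g^(78/q) ≢ 1 for every such q.
g = 2: 2^39 ≡ 1 — hits 1, so not a primitive root.
g = 3: 3^39 ≡ 78; 3^26 ≡ 23; 3^6 ≡ 18 — none is 1, so 3 is a primitive root.
So 3 is the smallest generator of (Z/79Z)^×.

3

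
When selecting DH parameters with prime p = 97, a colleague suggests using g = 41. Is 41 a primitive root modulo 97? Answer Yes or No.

Yes

φ(97) = 97 − 1 = 96 = 2^5 · 3.
Test 41^(96/q) mod 97 for each prime factor q of 96:
41^48 ≡ 96 (mod 97)  [q = 2: ≢ 1 ✓]
41^32 ≡ 35 (mod 97)  [q = 3: ≢ 1 ✓]
Every test exponent gives a nontrivial residue, hence 41 generates the full group.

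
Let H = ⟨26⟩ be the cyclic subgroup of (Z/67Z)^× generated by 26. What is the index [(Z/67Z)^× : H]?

2

By Lagrange's theorem, ord_67(26) divides φ(67) = 67 − 1 = 66 = 2 · 3 · 11.
Divisors of 66: 1, 2, 3, 6, 11, 22, 33, 66.
Test each divisor d:
26^1 ≡ 26 (mod 67)
26^2 ≡ 6 (mod 67)
26^3 ≡ 22 (mod 67)
26^6 ≡ 15 (mod 67)
26^11 ≡ 37 (mod 67)
26^22 ≡ 29 (mod 67)
26^33 ≡ 1 (mod 67) ✓
So ord_67(26) = 33, hence |⟨26⟩| = 33.
[(Z/67Z)^× : ⟨26⟩] = 66/33 = 2.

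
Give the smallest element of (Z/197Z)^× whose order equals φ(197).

2

φ(197) = 197 − 1 = 196 = 2^2 · 7^2.
Test candidates g = 2, 3, … against the prime factors q ∈ {2, 7} of φ(197): g is a generator iff g^(196/q) ≢ 1 for every such q.
g = 2: 2^98 ≡ 196; 2^28 ≡ 104 — none is 1, so 2 is a primitive root.
The smallest primitive root modulo 197 is 2.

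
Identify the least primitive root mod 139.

φ(139) = 139 − 1 = 138 = 2 · 3 · 23.
g is a primitive root iff g^(138/q) ≢ 1 (mod 139) for each prime q ∈ {2, 3, 23}.
g = 2: 2^69 ≡ 138; 2^46 ≡ 96; 2^6 ≡ 64 — none is 1, so 2 is a primitive root.
So 2 is the smallest generator of (Z/139Z)^×.

2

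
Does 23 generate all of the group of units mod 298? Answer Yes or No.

Yes

φ(298) = φ(2)·φ(149) = 1·148 = 148 = 2^2 · 37.
Test 23^(148/q) mod 298 for each prime factor q of 148:
23^74 ≡ 297 (mod 298)  [q = 2: ≢ 1 ✓]
23^4 ≡ 19 (mod 298)  [q = 37: ≢ 1 ✓]
All checks pass, so 23 has order 148 and is a primitive root modulo 298.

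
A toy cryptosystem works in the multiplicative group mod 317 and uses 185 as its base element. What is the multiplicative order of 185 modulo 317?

316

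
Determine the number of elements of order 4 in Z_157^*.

φ(157) = 157 − 1 = 156 = 2^2 · 3 · 13.
(Z/157Z)^× is cyclic (|G| = 156); a cyclic group of order m has exactly φ(d) elements of each order d | m, and none otherwise.
4 = 2^2 divides 156, and φ(4) = 2.

2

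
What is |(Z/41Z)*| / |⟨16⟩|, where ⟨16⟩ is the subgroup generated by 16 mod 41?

8

Since 16 ∈ (Z/41Z)^×, its order divides φ(41) = 41 − 1 = 40 = 2^3 · 5.
Divisors of 40: 1, 2, 4, 5, 8, 10, 20, 40.
Check 16^d mod 41 for each divisor in increasing order:
16^1 ≡ 16
16^2 ≡ 10
16^4 ≡ 18
16^5 ≡ 1
So ord_41(16) = 5, hence |⟨16⟩| = 5.
Index = |(Z/41Z)^×| / |⟨16⟩| = 40 / 5 = 8.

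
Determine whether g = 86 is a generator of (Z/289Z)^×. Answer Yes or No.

φ(289) = φ(17^2) = 17·(17−1) = 272 = 2^4 · 17.
Test 86^(272/q) mod 289 for each prime factor q of 272:
86^136 ≡ 1 (mod 289)  [q = 2: ≡ 1 ✗]
86^16 ≡ 205 (mod 289)  [q = 17: ≢ 1 ✓]
The check at q = 2 fails, so 86 generates a proper subgroup.

No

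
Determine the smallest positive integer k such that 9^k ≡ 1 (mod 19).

9

By Lagrange's theorem, ord_19(9) divides φ(19) = 19 − 1 = 18 = 2 · 3^2.
Divisors of 18: 1, 2, 3, 6, 9, 18.
Check 9^d mod 19 for each divisor in increasing order:
9^1 ≡ 9 (mod 19)
9^2 ≡ 5 (mod 19)
9^3 ≡ 7 (mod 19)
9^6 ≡ 11 (mod 19)
9^9 ≡ 1 (mod 19) ✓
Hence ord(9) = 9.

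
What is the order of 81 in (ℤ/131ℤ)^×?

By Lagrange's theorem, ord_131(81) divides φ(131) = 131 − 1 = 130 = 2 · 5 · 13.
Divisors of 130: 1, 2, 5, 10, 13, 26, 65, 130.
Check 81^d mod 131 for each divisor in increasing order:
81^1 ≡ 81
81^2 ≡ 11
81^5 ≡ 107
81^10 ≡ 52
81^13 ≡ 89
81^26 ≡ 61
81^65 ≡ 1
Hence ord(81) = 65.

65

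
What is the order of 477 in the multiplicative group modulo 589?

90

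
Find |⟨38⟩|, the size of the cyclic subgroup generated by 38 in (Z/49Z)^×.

By Lagrange's theorem, ord_49(38) divides φ(49) = φ(7^2) = 7·(7−1) = 42 = 2 · 3 · 7.
Divisors of 42: 1, 2, 3, 6, 7, 14, 21, 42.
Evaluate successive powers at the divisors of 42:
38^1 ≡ 38 (mod 49)
38^2 ≡ 23 (mod 49)
38^3 ≡ 41 (mod 49)
38^6 ≡ 15 (mod 49)
38^7 ≡ 31 (mod 49)
38^14 ≡ 30 (mod 49)
38^21 ≡ 48 (mod 49)
38^42 ≡ 1 (mod 49) ✓
Therefore the multiplicative order of 38 modulo 49 is 42.

42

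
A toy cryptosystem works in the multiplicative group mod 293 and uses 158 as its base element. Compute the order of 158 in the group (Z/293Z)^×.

By Lagrange's theorem, ord_293(158) divides φ(293) = 293 − 1 = 292 = 2^2 · 73.
Divisors of 292: 1, 2, 4, 73, 146, 292.
Check 158^d mod 293 for each divisor in increasing order:
158^1 ≡ 158 (mod 293)
158^2 ≡ 59 (mod 293)
158^4 ≡ 258 (mod 293)
158^73 ≡ 292 (mod 293)
158^146 ≡ 1 (mod 293) ✓
Hence ord(158) = 146.

146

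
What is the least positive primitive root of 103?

5

φ(103) = 103 − 1 = 102 = 2 · 3 · 17.
Test candidates g = 2, 3, … against the prime factors q ∈ {2, 3, 17} of φ(103): g is a generator iff g^(102/q) ≢ 1 for every such q.
g = 2: 2^51 ≡ 1 — hits 1, so not a primitive root.
g = 3: 3^51 ≡ 102; 3^34 ≡ 1 — hits 1, so not a primitive root.
g = 4: 4^51 ≡ 1 — hits 1, so not a primitive root.
g = 5: 5^51 ≡ 102; 5^34 ≡ 56; 5^6 ≡ 72 — none is 1, so 5 is a primitive root.
Hence the least primitive root of 103 is 5.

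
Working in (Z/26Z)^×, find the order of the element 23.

Since 23 ∈ (Z/26Z)^×, its order divides φ(26) = φ(2)·φ(13) = 1·12 = 12 = 2^2 · 3.
Divisors of 12: 1, 2, 3, 4, 6, 12.
Evaluate successive powers at the divisors of 12:
23^1 ≡ 23 (mod 26)
23^2 ≡ 9 (mod 26)
23^3 ≡ 25 (mod 26)
23^4 ≡ 3 (mod 26)
23^6 ≡ 1 (mod 26) ✓
The smallest such exponent is 6, so the order of 23 is 6.

6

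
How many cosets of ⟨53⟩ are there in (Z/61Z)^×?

3

ord(53) | φ(61) = 61 − 1 = 60 = 2^2 · 3 · 5.
Divisors of 60: 1, 2, 3, 4, 5, 6, 10, 12, 15, 20, 30, 60.
Evaluate successive powers at the divisors of 60:
53^1 ≡ 53 (mod 61)
53^2 ≡ 3 (mod 61)
53^3 ≡ 37 (mod 61)
53^4 ≡ 9 (mod 61)
53^5 ≡ 50 (mod 61)
53^6 ≡ 27 (mod 61)
53^10 ≡ 60 (mod 61)
53^12 ≡ 58 (mod 61)
53^15 ≡ 11 (mod 61)
53^20 ≡ 1 (mod 61) ✓
The order of 53 is 20, so the subgroup it generates has 20 elements.
The index is φ(61) / ord(53) = 60 / 20 = 3.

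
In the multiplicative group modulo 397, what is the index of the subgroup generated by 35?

66

The order of 35 must divide φ(397) = 397 − 1 = 396 = 2^2 · 3^2 · 11.
Divisors of 396: 1, 2, 3, 4, 6, 9, 11, 12, 18, 22, 33, 36, 44, 66, 99, 132, 198, 396.
Compute 35^d (mod 397) for the divisors d until we hit 1:
35^1 ≡ 35
35^2 ≡ 34
35^3 ≡ 396
35^4 ≡ 362
35^6 ≡ 1
Thus |⟨35⟩| = ord(35) = 6.
The index is φ(397) / ord(35) = 396 / 6 = 66.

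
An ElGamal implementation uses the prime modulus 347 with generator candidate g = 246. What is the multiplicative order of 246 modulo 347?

173

Since 246 ∈ (Z/347Z)^×, its order divides φ(347) = 347 − 1 = 346 = 2 · 173.
Divisors of 346: 1, 2, 173, 346.
Check 246^d mod 347 for each divisor in increasing order:
246^1 ≡ 246 (mod 347)
246^2 ≡ 138 (mod 347)
246^173 ≡ 1 (mod 347) ✓
So ord_347(246) = 173.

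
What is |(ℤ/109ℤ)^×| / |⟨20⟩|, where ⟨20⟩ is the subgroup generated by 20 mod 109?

2

Since 20 ∈ (Z/109Z)^×, its order divides φ(109) = 109 − 1 = 108 = 2^2 · 3^3.
Divisors of 108: 1, 2, 3, 4, 6, 9, 12, 18, 27, 36, 54, 108.
Compute 20^d (mod 109) for the divisors d until we hit 1:
20^1 ≡ 20
20^2 ≡ 73
20^3 ≡ 43
20^4 ≡ 97
20^6 ≡ 105
20^9 ≡ 46
20^12 ≡ 16
20^18 ≡ 45
20^27 ≡ 108
20^36 ≡ 63
20^54 ≡ 1
Thus |⟨20⟩| = ord(20) = 54.
The index is φ(109) / ord(20) = 108 / 54 = 2.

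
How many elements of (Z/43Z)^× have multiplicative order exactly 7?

φ(43) = 43 − 1 = 42 = 2 · 3 · 7.
Since (Z/43Z)^× is cyclic of order 42, the number of elements of order d is φ(d) when d | 42 and 0 otherwise.
7 | 42, and φ(7) = 7 − 1 = 6.

6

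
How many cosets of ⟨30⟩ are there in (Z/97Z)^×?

Since 30 ∈ (Z/97Z)^×, its order divides φ(97) = 97 − 1 = 96 = 2^5 · 3.
Divisors of 96: 1, 2, 3, 4, 6, 8, 12, 16, 24, 32, 48, 96.
Test each divisor d:
30^1 ≡ 30 (mod 97)
30^2 ≡ 27 (mod 97)
30^3 ≡ 34 (mod 97)
30^4 ≡ 50 (mod 97)
30^6 ≡ 89 (mod 97)
30^8 ≡ 75 (mod 97)
30^12 ≡ 64 (mod 97)
30^16 ≡ 96 (mod 97)
30^24 ≡ 22 (mod 97)
30^32 ≡ 1 (mod 97) ✓
The order of 30 is 32, so the subgroup it generates has 32 elements.
Index = |(Z/97Z)^×| / |⟨30⟩| = 96 / 32 = 3.

3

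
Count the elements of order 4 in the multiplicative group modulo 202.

φ(202) = φ(2)·φ(101) = 1·100 = 100 = 2^2 · 5^2.
Since (Z/202Z)^× is cyclic of order 100, the number of elements of order d is φ(d) when d | 100 and 0 otherwise.
4 = 2^2 divides 100, and φ(4) = 2.

2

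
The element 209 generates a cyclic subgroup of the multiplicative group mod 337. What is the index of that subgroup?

ord(209) | φ(337) = 337 − 1 = 336 = 2^4 · 3 · 7.
Divisors of 336: 1, 2, 3, 4, 6, 7, 8, 12, 14, 16, 21, 24, 28, 42, 48, 56, 84, 112, 168, 336.
Evaluate successive powers at the divisors of 336:
209^1 ≡ 209 (mod 337)
209^2 ≡ 208 (mod 337)
209^3 ≡ 336 (mod 337)
209^4 ≡ 128 (mod 337)
209^6 ≡ 1 (mod 337) ✓
The order of 209 is 6, so the subgroup it generates has 6 elements.
Index = |(Z/337Z)^×| / |⟨209⟩| = 336 / 6 = 56.

56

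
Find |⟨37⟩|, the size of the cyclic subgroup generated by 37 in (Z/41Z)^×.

5

ord(37) | φ(41) = 41 − 1 = 40 = 2^3 · 5.
Divisors of 40: 1, 2, 4, 5, 8, 10, 20, 40.
Evaluate successive powers at the divisors of 40:
37^1 ≡ 37 (mod 41)
37^2 ≡ 16 (mod 41)
37^4 ≡ 10 (mod 41)
37^5 ≡ 1 (mod 41) ✓
Hence ord(37) = 5.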